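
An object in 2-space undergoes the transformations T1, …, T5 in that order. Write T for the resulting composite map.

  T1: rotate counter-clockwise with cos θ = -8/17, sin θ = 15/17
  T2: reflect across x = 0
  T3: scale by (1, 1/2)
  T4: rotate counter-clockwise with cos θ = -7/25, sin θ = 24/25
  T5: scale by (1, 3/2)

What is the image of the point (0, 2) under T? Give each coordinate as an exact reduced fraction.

T1 rotate counter-clockwise with cos θ = -8/17, sin θ = 15/17: (0, 2) → (-30/17, -16/17)
T2 reflect across x = 0: (-30/17, -16/17) → (30/17, -16/17)
T3 scale by (1, 1/2): (30/17, -16/17) → (30/17, -8/17)
T4 rotate counter-clockwise with cos θ = -7/25, sin θ = 24/25: (30/17, -8/17) → (-18/425, 776/425)
T5 scale by (1, 3/2): (-18/425, 776/425) → (-18/425, 1164/425)

T(p) = (-18/425, 1164/425)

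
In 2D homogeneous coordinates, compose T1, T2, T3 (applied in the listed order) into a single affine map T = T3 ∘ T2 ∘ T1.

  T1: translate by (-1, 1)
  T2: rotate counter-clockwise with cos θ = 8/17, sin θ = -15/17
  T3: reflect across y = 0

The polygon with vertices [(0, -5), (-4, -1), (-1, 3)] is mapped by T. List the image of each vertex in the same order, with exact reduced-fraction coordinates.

image vertices: (-4, 1), (-40/17, -75/17), (44/17, -62/17)

T1 translate by (-1, 1): (0, -5) → (-1, -4); (-4, -1) → (-5, 0); (-1, 3) → (-2, 4)
T2 rotate counter-clockwise with cos θ = 8/17, sin θ = -15/17: (-1, -4) → (-4, -1); (-5, 0) → (-40/17, 75/17); (-2, 4) → (44/17, 62/17)
T3 reflect across y = 0: (-4, -1) → (-4, 1); (-40/17, 75/17) → (-40/17, -75/17); (44/17, 62/17) → (44/17, -62/17)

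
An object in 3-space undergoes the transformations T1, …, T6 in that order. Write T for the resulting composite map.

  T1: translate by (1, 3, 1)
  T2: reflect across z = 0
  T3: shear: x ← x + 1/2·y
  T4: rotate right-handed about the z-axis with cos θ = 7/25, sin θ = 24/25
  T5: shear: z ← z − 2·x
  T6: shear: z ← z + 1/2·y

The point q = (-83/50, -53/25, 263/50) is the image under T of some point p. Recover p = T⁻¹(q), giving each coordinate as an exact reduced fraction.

p = (-4, -2, -4)

T1 = [1 0 0 1; 0 1 0 3; 0 0 1 1; 0 0 0 1]
T2·T1 = [1 0 0 1; 0 1 0 3; 0 0 -1 -1; 0 0 0 1]
T3·…·T1 = [1 1/2 0 5/2; 0 1 0 3; 0 0 -1 -1; 0 0 0 1]
T4·…·T1 = [7/25 -41/50 0 -109/50; 24/25 19/25 0 81/25; 0 0 -1 -1; 0 0 0 1]
T5·…·T1 = [7/25 -41/50 0 -109/50; 24/25 19/25 0 81/25; -14/25 41/25 -1 84/25; 0 0 0 1]
T6·…·T1 = [7/25 -41/50 0 -109/50; 24/25 19/25 0 81/25; -2/25 101/50 -1 249/50; 0 0 0 1]
det M = -1; M⁻¹ = [19/25 41/50 0 -1; -24/25 7/25 0 -3; -2 1/2 -1 -1; 0 0 0 1]
M⁻¹ · (-83/50, -53/25, 263/50)ᵀ = (-4, -2, -4)ᵀ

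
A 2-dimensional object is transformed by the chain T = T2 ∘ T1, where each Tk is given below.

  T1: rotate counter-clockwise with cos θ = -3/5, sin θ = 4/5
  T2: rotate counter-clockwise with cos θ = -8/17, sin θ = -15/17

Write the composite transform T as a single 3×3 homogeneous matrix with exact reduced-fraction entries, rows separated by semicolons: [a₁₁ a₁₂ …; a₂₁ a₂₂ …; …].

T1 = [-3/5 -4/5 0; 4/5 -3/5 0; 0 0 1]
T2·T1 = [84/85 -13/85 0; 13/85 84/85 0; 0 0 1]

T = [84/85 -13/85 0; 13/85 84/85 0; 0 0 1]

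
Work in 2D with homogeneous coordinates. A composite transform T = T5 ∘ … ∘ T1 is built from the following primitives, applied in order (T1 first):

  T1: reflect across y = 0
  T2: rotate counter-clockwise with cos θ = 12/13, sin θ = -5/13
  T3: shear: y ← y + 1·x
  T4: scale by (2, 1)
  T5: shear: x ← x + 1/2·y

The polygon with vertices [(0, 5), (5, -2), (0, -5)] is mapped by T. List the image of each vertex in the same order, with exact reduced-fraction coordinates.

image vertices: (-185/26, -85/13), (349/26, 69/13), (185/26, 85/13)

T1 reflect across y = 0: (0, 5) → (0, -5); (5, -2) → (5, 2); (0, -5) → (0, 5)
T2 rotate counter-clockwise with cos θ = 12/13, sin θ = -5/13: (0, -5) → (-25/13, -60/13); (5, 2) → (70/13, -1/13); (0, 5) → (25/13, 60/13)
T3 shear: y ← y + 1·x: (-25/13, -60/13) → (-25/13, -85/13); (70/13, -1/13) → (70/13, 69/13); (25/13, 60/13) → (25/13, 85/13)
T4 scale by (2, 1): (-25/13, -85/13) → (-50/13, -85/13); (70/13, 69/13) → (140/13, 69/13); (25/13, 85/13) → (50/13, 85/13)
T5 shear: x ← x + 1/2·y: (-50/13, -85/13) → (-185/26, -85/13); (140/13, 69/13) → (349/26, 69/13); (50/13, 85/13) → (185/26, 85/13)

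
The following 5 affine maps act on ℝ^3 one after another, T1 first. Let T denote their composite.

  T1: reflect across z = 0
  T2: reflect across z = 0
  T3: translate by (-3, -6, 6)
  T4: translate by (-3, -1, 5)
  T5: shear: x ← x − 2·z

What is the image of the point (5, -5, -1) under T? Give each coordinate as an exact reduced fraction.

T(p) = (-21, -12, 10)

T1 reflect across z = 0: (5, -5, -1) → (5, -5, 1)
T2 reflect across z = 0: (5, -5, 1) → (5, -5, -1)
T3 translate by (-3, -6, 6): (5, -5, -1) → (2, -11, 5)
T4 translate by (-3, -1, 5): (2, -11, 5) → (-1, -12, 10)
T5 shear: x ← x − 2·z: (-1, -12, 10) → (-21, -12, 10)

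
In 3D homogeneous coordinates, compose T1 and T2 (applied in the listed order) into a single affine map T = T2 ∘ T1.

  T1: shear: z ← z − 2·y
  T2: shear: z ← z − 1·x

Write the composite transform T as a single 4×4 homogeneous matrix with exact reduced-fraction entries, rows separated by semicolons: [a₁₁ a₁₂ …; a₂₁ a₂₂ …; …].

T = [1 0 0 0; 0 1 0 0; -1 -2 1 0; 0 0 0 1]

T1 = [1 0 0 0; 0 1 0 0; 0 -2 1 0; 0 0 0 1]
T2·T1 = [1 0 0 0; 0 1 0 0; -1 -2 1 0; 0 0 0 1]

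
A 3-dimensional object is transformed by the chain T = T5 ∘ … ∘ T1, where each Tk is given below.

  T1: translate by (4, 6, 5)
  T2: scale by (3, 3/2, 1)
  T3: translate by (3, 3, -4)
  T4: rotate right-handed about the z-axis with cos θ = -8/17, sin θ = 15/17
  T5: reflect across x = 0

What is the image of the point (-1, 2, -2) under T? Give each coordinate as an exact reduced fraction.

T1 translate by (4, 6, 5): (-1, 2, -2) → (3, 8, 3)
T2 scale by (3, 3/2, 1): (3, 8, 3) → (9, 12, 3)
T3 translate by (3, 3, -4): (9, 12, 3) → (12, 15, -1)
T4 rotate right-handed about the z-axis with cos θ = -8/17, sin θ = 15/17: (12, 15, -1) → (-321/17, 60/17, -1)
T5 reflect across x = 0: (-321/17, 60/17, -1) → (321/17, 60/17, -1)

T(p) = (321/17, 60/17, -1)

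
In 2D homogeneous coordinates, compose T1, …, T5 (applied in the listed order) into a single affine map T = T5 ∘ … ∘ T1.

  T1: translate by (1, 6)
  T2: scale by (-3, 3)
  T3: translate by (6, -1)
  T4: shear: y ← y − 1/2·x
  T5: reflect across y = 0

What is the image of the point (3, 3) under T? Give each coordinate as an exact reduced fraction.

T(p) = (-6, -29)

T1 translate by (1, 6): (3, 3) → (4, 9)
T2 scale by (-3, 3): (4, 9) → (-12, 27)
T3 translate by (6, -1): (-12, 27) → (-6, 26)
T4 shear: y ← y − 1/2·x: (-6, 26) → (-6, 29)
T5 reflect across y = 0: (-6, 29) → (-6, -29)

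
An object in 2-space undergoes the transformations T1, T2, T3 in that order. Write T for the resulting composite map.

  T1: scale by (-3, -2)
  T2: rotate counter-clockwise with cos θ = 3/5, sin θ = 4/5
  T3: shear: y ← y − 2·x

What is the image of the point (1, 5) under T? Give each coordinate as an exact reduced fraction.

T(p) = (31/5, -104/5)

T1 scale by (-3, -2): (1, 5) → (-3, -10)
T2 rotate counter-clockwise with cos θ = 3/5, sin θ = 4/5: (-3, -10) → (31/5, -42/5)
T3 shear: y ← y − 2·x: (31/5, -42/5) → (31/5, -104/5)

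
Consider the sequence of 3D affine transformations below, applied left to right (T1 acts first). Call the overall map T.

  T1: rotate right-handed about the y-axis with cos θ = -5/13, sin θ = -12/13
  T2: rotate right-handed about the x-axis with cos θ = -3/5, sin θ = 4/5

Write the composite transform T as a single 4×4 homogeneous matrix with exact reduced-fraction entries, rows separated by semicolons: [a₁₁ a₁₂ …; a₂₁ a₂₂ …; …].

T1 = [-5/13 0 -12/13 0; 0 1 0 0; 12/13 0 -5/13 0; 0 0 0 1]
T2·T1 = [-5/13 0 -12/13 0; -48/65 -3/5 4/13 0; -36/65 4/5 3/13 0; 0 0 0 1]

T = [-5/13 0 -12/13 0; -48/65 -3/5 4/13 0; -36/65 4/5 3/13 0; 0 0 0 1]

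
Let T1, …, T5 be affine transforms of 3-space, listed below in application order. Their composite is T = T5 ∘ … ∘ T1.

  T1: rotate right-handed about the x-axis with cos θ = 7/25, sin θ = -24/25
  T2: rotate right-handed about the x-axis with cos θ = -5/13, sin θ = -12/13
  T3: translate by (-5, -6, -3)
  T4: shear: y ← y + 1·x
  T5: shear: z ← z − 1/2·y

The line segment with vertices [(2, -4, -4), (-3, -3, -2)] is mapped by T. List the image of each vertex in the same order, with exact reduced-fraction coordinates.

T1 rotate right-handed about the x-axis with cos θ = 7/25, sin θ = -24/25: (2, -4, -4) → (2, -124/25, 68/25); (-3, -3, -2) → (-3, -69/25, 58/25)
T2 rotate right-handed about the x-axis with cos θ = -5/13, sin θ = -12/13: (2, -124/25, 68/25) → (2, 1436/325, 1148/325); (-3, -69/25, 58/25) → (-3, 1041/325, 538/325)
T3 translate by (-5, -6, -3): (2, 1436/325, 1148/325) → (-3, -514/325, 173/325); (-3, 1041/325, 538/325) → (-8, -909/325, -437/325)
T4 shear: y ← y + 1·x: (-3, -514/325, 173/325) → (-3, -1489/325, 173/325); (-8, -909/325, -437/325) → (-8, -3509/325, -437/325)
T5 shear: z ← z − 1/2·y: (-3, -1489/325, 173/325) → (-3, -1489/325, 367/130); (-8, -3509/325, -437/325) → (-8, -3509/325, 527/130)

image vertices: (-3, -1489/325, 367/130), (-8, -3509/325, 527/130)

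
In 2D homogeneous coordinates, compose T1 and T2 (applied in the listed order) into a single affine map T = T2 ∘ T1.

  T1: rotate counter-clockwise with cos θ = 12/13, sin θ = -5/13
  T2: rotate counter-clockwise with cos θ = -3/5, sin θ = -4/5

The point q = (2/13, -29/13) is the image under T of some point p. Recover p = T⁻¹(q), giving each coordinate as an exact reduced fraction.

T1 = [12/13 5/13 0; -5/13 12/13 0; 0 0 1]
T2·T1 = [-56/65 33/65 0; -33/65 -56/65 0; 0 0 1]
det M = 1; M⁻¹ = [-56/65 -33/65 0; 33/65 -56/65 0; 0 0 1]
M⁻¹ · (2/13, -29/13)ᵀ = (1, 2)ᵀ

p = (1, 2)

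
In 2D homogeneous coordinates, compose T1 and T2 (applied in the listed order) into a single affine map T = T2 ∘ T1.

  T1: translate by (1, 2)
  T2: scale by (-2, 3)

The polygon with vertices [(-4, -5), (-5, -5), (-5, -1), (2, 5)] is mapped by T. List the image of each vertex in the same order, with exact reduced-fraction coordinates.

T1 translate by (1, 2): (-4, -5) → (-3, -3); (-5, -5) → (-4, -3); (-5, -1) → (-4, 1); (2, 5) → (3, 7)
T2 scale by (-2, 3): (-3, -3) → (6, -9); (-4, -3) → (8, -9); (-4, 1) → (8, 3); (3, 7) → (-6, 21)

image vertices: (6, -9), (8, -9), (8, 3), (-6, 21)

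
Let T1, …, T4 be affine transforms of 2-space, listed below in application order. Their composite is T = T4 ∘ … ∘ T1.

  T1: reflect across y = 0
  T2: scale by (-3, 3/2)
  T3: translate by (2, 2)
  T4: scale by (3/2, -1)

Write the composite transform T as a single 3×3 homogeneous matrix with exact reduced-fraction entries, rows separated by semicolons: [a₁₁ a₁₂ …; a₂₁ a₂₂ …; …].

T1 = [1 0 0; 0 -1 0; 0 0 1]
T2·T1 = [-3 0 0; 0 -3/2 0; 0 0 1]
T3·…·T1 = [-3 0 2; 0 -3/2 2; 0 0 1]
T4·…·T1 = [-9/2 0 3; 0 3/2 -2; 0 0 1]

T = [-9/2 0 3; 0 3/2 -2; 0 0 1]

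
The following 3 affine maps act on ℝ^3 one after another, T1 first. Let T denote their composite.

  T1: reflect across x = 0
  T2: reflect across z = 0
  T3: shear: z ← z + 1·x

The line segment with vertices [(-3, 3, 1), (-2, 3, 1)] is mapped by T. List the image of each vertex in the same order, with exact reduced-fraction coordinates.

T1 reflect across x = 0: (-3, 3, 1) → (3, 3, 1); (-2, 3, 1) → (2, 3, 1)
T2 reflect across z = 0: (3, 3, 1) → (3, 3, -1); (2, 3, 1) → (2, 3, -1)
T3 shear: z ← z + 1·x: (3, 3, -1) → (3, 3, 2); (2, 3, -1) → (2, 3, 1)

image vertices: (3, 3, 2), (2, 3, 1)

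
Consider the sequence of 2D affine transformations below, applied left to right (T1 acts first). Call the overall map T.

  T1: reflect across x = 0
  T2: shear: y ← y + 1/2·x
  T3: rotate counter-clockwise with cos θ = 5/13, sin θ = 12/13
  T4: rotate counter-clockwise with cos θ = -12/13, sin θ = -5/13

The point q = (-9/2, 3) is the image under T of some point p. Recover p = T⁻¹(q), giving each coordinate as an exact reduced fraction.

p = (3, -3)

T1 = [-1 0 0; 0 1 0; 0 0 1]
T2·T1 = [-1 0 0; -1/2 1 0; 0 0 1]
T3·…·T1 = [1/13 -12/13 0; -29/26 5/13 0; 0 0 1]
T4·…·T1 = [-1/2 1 0; 1 0 0; 0 0 1]
det M = -1; M⁻¹ = [0 1 0; 1 1/2 0; 0 0 1]
M⁻¹ · (-9/2, 3)ᵀ = (3, -3)ᵀ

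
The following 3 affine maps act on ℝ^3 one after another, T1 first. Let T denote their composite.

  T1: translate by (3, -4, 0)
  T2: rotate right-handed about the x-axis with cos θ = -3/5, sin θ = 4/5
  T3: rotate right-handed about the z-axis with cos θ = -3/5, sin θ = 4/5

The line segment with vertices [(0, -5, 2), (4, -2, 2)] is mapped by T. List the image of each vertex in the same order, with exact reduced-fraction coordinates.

image vertices: (-121/25, 3/25, -42/5), (-29/5, 22/5, -6)

T1 translate by (3, -4, 0): (0, -5, 2) → (3, -9, 2); (4, -2, 2) → (7, -6, 2)
T2 rotate right-handed about the x-axis with cos θ = -3/5, sin θ = 4/5: (3, -9, 2) → (3, 19/5, -42/5); (7, -6, 2) → (7, 2, -6)
T3 rotate right-handed about the z-axis with cos θ = -3/5, sin θ = 4/5: (3, 19/5, -42/5) → (-121/25, 3/25, -42/5); (7, 2, -6) → (-29/5, 22/5, -6)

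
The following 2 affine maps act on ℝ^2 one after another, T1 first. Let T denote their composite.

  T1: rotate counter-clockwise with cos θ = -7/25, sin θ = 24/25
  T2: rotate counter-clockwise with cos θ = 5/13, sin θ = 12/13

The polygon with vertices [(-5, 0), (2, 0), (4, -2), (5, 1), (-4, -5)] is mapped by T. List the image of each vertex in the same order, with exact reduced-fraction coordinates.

T1 rotate counter-clockwise with cos θ = -7/25, sin θ = 24/25: (-5, 0) → (7/5, -24/5); (2, 0) → (-14/25, 48/25); (4, -2) → (4/5, 22/5); (5, 1) → (-59/25, 113/25); (-4, -5) → (148/25, -61/25)
T2 rotate counter-clockwise with cos θ = 5/13, sin θ = 12/13: (7/5, -24/5) → (323/65, -36/65); (-14/25, 48/25) → (-646/325, 72/325); (4/5, 22/5) → (-244/65, 158/65); (-59/25, 113/25) → (-127/25, -11/25); (148/25, -61/25) → (1472/325, 1471/325)

image vertices: (323/65, -36/65), (-646/325, 72/325), (-244/65, 158/65), (-127/25, -11/25), (1472/325, 1471/325)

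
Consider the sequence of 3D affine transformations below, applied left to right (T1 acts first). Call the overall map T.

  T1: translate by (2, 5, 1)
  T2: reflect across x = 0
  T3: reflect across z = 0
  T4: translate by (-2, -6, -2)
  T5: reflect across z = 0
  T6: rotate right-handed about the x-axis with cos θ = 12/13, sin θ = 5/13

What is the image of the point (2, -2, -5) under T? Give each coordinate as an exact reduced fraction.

T(p) = (-6, -2, -3)

T1 translate by (2, 5, 1): (2, -2, -5) → (4, 3, -4)
T2 reflect across x = 0: (4, 3, -4) → (-4, 3, -4)
T3 reflect across z = 0: (-4, 3, -4) → (-4, 3, 4)
T4 translate by (-2, -6, -2): (-4, 3, 4) → (-6, -3, 2)
T5 reflect across z = 0: (-6, -3, 2) → (-6, -3, -2)
T6 rotate right-handed about the x-axis with cos θ = 12/13, sin θ = 5/13: (-6, -3, -2) → (-6, -2, -3)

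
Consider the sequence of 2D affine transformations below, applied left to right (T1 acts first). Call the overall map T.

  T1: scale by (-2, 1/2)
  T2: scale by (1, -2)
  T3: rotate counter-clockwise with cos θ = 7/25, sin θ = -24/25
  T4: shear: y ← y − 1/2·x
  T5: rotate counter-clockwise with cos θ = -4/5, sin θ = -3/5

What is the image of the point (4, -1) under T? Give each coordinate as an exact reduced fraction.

T1 scale by (-2, 1/2): (4, -1) → (-8, -1/2)
T2 scale by (1, -2): (-8, -1/2) → (-8, 1)
T3 rotate counter-clockwise with cos θ = 7/25, sin θ = -24/25: (-8, 1) → (-32/25, 199/25)
T4 shear: y ← y − 1/2·x: (-32/25, 199/25) → (-32/25, 43/5)
T5 rotate counter-clockwise with cos θ = -4/5, sin θ = -3/5: (-32/25, 43/5) → (773/125, -764/125)

T(p) = (773/125, -764/125)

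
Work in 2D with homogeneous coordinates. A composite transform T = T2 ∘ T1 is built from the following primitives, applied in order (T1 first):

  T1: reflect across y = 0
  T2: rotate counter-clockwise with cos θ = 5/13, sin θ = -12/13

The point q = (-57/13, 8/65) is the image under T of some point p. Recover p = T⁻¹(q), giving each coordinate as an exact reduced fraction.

T1 = [1 0 0; 0 -1 0; 0 0 1]
T2·T1 = [5/13 -12/13 0; -12/13 -5/13 0; 0 0 1]
det M = -1; M⁻¹ = [5/13 -12/13 0; -12/13 -5/13 0; 0 0 1]
M⁻¹ · (-57/13, 8/65)ᵀ = (-9/5, 4)ᵀ

p = (-9/5, 4)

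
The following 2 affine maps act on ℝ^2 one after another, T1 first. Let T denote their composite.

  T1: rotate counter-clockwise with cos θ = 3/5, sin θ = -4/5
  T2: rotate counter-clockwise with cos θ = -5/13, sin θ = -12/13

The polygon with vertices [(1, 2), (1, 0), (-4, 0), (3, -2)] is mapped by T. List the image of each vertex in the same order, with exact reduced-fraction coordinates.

T1 rotate counter-clockwise with cos θ = 3/5, sin θ = -4/5: (1, 2) → (11/5, 2/5); (1, 0) → (3/5, -4/5); (-4, 0) → (-12/5, 16/5); (3, -2) → (1/5, -18/5)
T2 rotate counter-clockwise with cos θ = -5/13, sin θ = -12/13: (11/5, 2/5) → (-31/65, -142/65); (3/5, -4/5) → (-63/65, -16/65); (-12/5, 16/5) → (252/65, 64/65); (1/5, -18/5) → (-17/5, 6/5)

image vertices: (-31/65, -142/65), (-63/65, -16/65), (252/65, 64/65), (-17/5, 6/5)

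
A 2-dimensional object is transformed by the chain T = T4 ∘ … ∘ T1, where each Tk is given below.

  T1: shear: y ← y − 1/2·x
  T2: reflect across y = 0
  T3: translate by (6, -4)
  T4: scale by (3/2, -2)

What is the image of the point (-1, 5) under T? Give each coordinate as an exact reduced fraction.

T(p) = (15/2, 19)

T1 shear: y ← y − 1/2·x: (-1, 5) → (-1, 11/2)
T2 reflect across y = 0: (-1, 11/2) → (-1, -11/2)
T3 translate by (6, -4): (-1, -11/2) → (5, -19/2)
T4 scale by (3/2, -2): (5, -19/2) → (15/2, 19)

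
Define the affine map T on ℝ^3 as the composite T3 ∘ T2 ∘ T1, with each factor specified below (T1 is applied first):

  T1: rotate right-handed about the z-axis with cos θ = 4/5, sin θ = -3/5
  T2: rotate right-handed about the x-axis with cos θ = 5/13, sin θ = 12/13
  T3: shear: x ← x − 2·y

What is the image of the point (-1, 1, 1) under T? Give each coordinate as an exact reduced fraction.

T1 rotate right-handed about the z-axis with cos θ = 4/5, sin θ = -3/5: (-1, 1, 1) → (-1/5, 7/5, 1)
T2 rotate right-handed about the x-axis with cos θ = 5/13, sin θ = 12/13: (-1/5, 7/5, 1) → (-1/5, -5/13, 109/65)
T3 shear: x ← x − 2·y: (-1/5, -5/13, 109/65) → (37/65, -5/13, 109/65)

T(p) = (37/65, -5/13, 109/65)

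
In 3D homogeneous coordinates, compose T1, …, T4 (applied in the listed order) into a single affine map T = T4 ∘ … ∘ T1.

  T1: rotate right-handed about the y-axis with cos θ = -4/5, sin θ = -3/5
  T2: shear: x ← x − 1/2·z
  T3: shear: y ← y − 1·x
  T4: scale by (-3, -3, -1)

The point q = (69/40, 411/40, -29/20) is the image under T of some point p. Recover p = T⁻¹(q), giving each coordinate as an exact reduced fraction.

T1 = [-4/5 0 -3/5 0; 0 1 0 0; 3/5 0 -4/5 0; 0 0 0 1]
T2·T1 = [-11/10 0 -1/5 0; 0 1 0 0; 3/5 0 -4/5 0; 0 0 0 1]
T3·…·T1 = [-11/10 0 -1/5 0; 11/10 1 1/5 0; 3/5 0 -4/5 0; 0 0 0 1]
T4·…·T1 = [33/10 0 3/5 0; -33/10 -3 -3/5 0; -3/5 0 4/5 0; 0 0 0 1]
det M = -9; M⁻¹ = [4/15 0 -1/5 0; -1/3 -1/3 0 0; 1/5 0 11/10 0; 0 0 0 1]
M⁻¹ · (69/40, 411/40, -29/20)ᵀ = (3/4, -4, -5/4)ᵀ

p = (3/4, -4, -5/4)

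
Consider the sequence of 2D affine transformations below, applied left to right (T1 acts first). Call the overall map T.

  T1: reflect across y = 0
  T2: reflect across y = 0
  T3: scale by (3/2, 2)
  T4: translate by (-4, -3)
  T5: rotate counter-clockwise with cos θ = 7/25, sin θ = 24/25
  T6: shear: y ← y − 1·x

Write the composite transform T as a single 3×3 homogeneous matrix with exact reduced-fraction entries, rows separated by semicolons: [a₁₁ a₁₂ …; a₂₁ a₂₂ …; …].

T = [21/50 -48/25 44/25; 51/50 62/25 -161/25; 0 0 1]

T1 = [1 0 0; 0 -1 0; 0 0 1]
T2·T1 = [1 0 0; 0 1 0; 0 0 1]
T3·…·T1 = [3/2 0 0; 0 2 0; 0 0 1]
T4·…·T1 = [3/2 0 -4; 0 2 -3; 0 0 1]
T5·…·T1 = [21/50 -48/25 44/25; 36/25 14/25 -117/25; 0 0 1]
T6·…·T1 = [21/50 -48/25 44/25; 51/50 62/25 -161/25; 0 0 1]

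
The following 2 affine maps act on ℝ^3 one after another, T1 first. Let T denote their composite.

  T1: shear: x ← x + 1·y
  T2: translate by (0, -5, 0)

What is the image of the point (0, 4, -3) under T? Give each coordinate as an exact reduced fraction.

T(p) = (4, -1, -3)

T1 shear: x ← x + 1·y: (0, 4, -3) → (4, 4, -3)
T2 translate by (0, -5, 0): (4, 4, -3) → (4, -1, -3)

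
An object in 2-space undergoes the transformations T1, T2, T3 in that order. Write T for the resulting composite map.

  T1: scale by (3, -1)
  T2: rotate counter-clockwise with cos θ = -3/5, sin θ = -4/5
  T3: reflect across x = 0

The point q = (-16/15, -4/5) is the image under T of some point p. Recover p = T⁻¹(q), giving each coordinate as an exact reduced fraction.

T1 = [3 0 0; 0 -1 0; 0 0 1]
T2·T1 = [-9/5 -4/5 0; -12/5 3/5 0; 0 0 1]
T3·…·T1 = [9/5 4/5 0; -12/5 3/5 0; 0 0 1]
det M = 3; M⁻¹ = [1/5 -4/15 0; 4/5 3/5 0; 0 0 1]
M⁻¹ · (-16/15, -4/5)ᵀ = (0, -4/3)ᵀ

p = (0, -4/3)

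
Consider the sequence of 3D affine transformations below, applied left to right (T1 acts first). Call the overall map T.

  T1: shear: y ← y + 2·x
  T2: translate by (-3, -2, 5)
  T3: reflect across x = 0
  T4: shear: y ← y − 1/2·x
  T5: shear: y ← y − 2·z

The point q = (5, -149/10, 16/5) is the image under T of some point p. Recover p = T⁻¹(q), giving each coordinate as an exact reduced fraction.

p = (-2, 0, -9/5)

T1 = [1 0 0 0; 2 1 0 0; 0 0 1 0; 0 0 0 1]
T2·T1 = [1 0 0 -3; 2 1 0 -2; 0 0 1 5; 0 0 0 1]
T3·…·T1 = [-1 0 0 3; 2 1 0 -2; 0 0 1 5; 0 0 0 1]
T4·…·T1 = [-1 0 0 3; 5/2 1 0 -7/2; 0 0 1 5; 0 0 0 1]
T5·…·T1 = [-1 0 0 3; 5/2 1 -2 -27/2; 0 0 1 5; 0 0 0 1]
det M = -1; M⁻¹ = [-1 0 0 3; 5/2 1 2 -4; 0 0 1 -5; 0 0 0 1]
M⁻¹ · (5, -149/10, 16/5)ᵀ = (-2, 0, -9/5)ᵀ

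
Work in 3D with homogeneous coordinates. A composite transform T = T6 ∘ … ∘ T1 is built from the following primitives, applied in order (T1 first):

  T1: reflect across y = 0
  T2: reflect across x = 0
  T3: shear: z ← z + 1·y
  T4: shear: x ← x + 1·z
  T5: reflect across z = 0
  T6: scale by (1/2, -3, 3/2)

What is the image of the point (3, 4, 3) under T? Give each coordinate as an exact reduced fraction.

T1 reflect across y = 0: (3, 4, 3) → (3, -4, 3)
T2 reflect across x = 0: (3, -4, 3) → (-3, -4, 3)
T3 shear: z ← z + 1·y: (-3, -4, 3) → (-3, -4, -1)
T4 shear: x ← x + 1·z: (-3, -4, -1) → (-4, -4, -1)
T5 reflect across z = 0: (-4, -4, -1) → (-4, -4, 1)
T6 scale by (1/2, -3, 3/2): (-4, -4, 1) → (-2, 12, 3/2)

T(p) = (-2, 12, 3/2)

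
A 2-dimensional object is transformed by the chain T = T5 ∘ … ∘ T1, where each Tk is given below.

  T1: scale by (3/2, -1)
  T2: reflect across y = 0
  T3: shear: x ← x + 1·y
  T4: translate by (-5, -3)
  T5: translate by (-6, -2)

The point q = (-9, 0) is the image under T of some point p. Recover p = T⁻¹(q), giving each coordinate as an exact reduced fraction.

T1 = [3/2 0 0; 0 -1 0; 0 0 1]
T2·T1 = [3/2 0 0; 0 1 0; 0 0 1]
T3·…·T1 = [3/2 1 0; 0 1 0; 0 0 1]
T4·…·T1 = [3/2 1 -5; 0 1 -3; 0 0 1]
T5·…·T1 = [3/2 1 -11; 0 1 -5; 0 0 1]
det M = 3/2; M⁻¹ = [2/3 -2/3 4; 0 1 5; 0 0 1]
M⁻¹ · (-9, 0)ᵀ = (-2, 5)ᵀ

p = (-2, 5)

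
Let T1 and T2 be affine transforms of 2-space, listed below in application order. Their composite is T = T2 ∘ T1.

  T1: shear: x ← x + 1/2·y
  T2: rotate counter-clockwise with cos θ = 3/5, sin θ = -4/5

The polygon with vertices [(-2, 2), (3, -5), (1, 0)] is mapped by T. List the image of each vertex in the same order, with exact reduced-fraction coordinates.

image vertices: (1, 2), (-37/10, -17/5), (3/5, -4/5)

T1 shear: x ← x + 1/2·y: (-2, 2) → (-1, 2); (3, -5) → (1/2, -5); (1, 0) → (1, 0)
T2 rotate counter-clockwise with cos θ = 3/5, sin θ = -4/5: (-1, 2) → (1, 2); (1/2, -5) → (-37/10, -17/5); (1, 0) → (3/5, -4/5)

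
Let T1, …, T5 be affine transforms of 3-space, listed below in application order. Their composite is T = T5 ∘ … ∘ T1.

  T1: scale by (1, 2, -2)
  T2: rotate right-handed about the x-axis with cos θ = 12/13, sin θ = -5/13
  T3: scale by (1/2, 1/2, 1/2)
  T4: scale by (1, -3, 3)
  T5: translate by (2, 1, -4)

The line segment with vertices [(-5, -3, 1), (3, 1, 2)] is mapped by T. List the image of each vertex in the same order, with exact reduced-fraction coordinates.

image vertices: (-1/2, 136/13, -43/13), (7/2, 7/13, -139/13)

T1 scale by (1, 2, -2): (-5, -3, 1) → (-5, -6, -2); (3, 1, 2) → (3, 2, -4)
T2 rotate right-handed about the x-axis with cos θ = 12/13, sin θ = -5/13: (-5, -6, -2) → (-5, -82/13, 6/13); (3, 2, -4) → (3, 4/13, -58/13)
T3 scale by (1/2, 1/2, 1/2): (-5, -82/13, 6/13) → (-5/2, -41/13, 3/13); (3, 4/13, -58/13) → (3/2, 2/13, -29/13)
T4 scale by (1, -3, 3): (-5/2, -41/13, 3/13) → (-5/2, 123/13, 9/13); (3/2, 2/13, -29/13) → (3/2, -6/13, -87/13)
T5 translate by (2, 1, -4): (-5/2, 123/13, 9/13) → (-1/2, 136/13, -43/13); (3/2, -6/13, -87/13) → (7/2, 7/13, -139/13)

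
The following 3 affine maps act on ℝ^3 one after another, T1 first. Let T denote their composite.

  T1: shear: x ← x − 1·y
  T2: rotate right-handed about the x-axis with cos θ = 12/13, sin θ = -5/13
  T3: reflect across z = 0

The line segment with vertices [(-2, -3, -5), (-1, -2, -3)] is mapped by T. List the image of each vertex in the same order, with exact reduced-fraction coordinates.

T1 shear: x ← x − 1·y: (-2, -3, -5) → (1, -3, -5); (-1, -2, -3) → (1, -2, -3)
T2 rotate right-handed about the x-axis with cos θ = 12/13, sin θ = -5/13: (1, -3, -5) → (1, -61/13, -45/13); (1, -2, -3) → (1, -3, -2)
T3 reflect across z = 0: (1, -61/13, -45/13) → (1, -61/13, 45/13); (1, -3, -2) → (1, -3, 2)

image vertices: (1, -61/13, 45/13), (1, -3, 2)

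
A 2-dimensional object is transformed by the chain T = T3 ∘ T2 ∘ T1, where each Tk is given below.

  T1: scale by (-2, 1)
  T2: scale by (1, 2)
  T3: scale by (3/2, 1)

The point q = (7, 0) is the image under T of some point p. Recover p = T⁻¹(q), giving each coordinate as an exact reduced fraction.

T1 = [-2 0 0; 0 1 0; 0 0 1]
T2·T1 = [-2 0 0; 0 2 0; 0 0 1]
T3·…·T1 = [-3 0 0; 0 2 0; 0 0 1]
det M = -6; M⁻¹ = [-1/3 0 0; 0 1/2 0; 0 0 1]
M⁻¹ · (7, 0)ᵀ = (-7/3, 0)ᵀ

p = (-7/3, 0)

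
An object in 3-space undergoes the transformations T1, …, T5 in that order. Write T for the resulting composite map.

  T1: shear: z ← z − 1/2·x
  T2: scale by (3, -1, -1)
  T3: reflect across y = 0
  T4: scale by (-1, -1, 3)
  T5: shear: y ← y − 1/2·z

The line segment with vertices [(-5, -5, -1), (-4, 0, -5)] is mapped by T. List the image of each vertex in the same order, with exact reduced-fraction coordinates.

image vertices: (15, 29/4, -9/2), (12, -9/2, 9)

T1 shear: z ← z − 1/2·x: (-5, -5, -1) → (-5, -5, 3/2); (-4, 0, -5) → (-4, 0, -3)
T2 scale by (3, -1, -1): (-5, -5, 3/2) → (-15, 5, -3/2); (-4, 0, -3) → (-12, 0, 3)
T3 reflect across y = 0: (-15, 5, -3/2) → (-15, -5, -3/2); (-12, 0, 3) → (-12, 0, 3)
T4 scale by (-1, -1, 3): (-15, -5, -3/2) → (15, 5, -9/2); (-12, 0, 3) → (12, 0, 9)
T5 shear: y ← y − 1/2·z: (15, 5, -9/2) → (15, 29/4, -9/2); (12, 0, 9) → (12, -9/2, 9)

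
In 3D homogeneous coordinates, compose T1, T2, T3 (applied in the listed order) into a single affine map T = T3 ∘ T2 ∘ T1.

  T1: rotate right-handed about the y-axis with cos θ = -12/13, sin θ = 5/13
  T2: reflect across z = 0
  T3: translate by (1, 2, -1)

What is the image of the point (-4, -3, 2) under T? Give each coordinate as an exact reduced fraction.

T(p) = (71/13, -1, -9/13)

T1 rotate right-handed about the y-axis with cos θ = -12/13, sin θ = 5/13: (-4, -3, 2) → (58/13, -3, -4/13)
T2 reflect across z = 0: (58/13, -3, -4/13) → (58/13, -3, 4/13)
T3 translate by (1, 2, -1): (58/13, -3, 4/13) → (71/13, -1, -9/13)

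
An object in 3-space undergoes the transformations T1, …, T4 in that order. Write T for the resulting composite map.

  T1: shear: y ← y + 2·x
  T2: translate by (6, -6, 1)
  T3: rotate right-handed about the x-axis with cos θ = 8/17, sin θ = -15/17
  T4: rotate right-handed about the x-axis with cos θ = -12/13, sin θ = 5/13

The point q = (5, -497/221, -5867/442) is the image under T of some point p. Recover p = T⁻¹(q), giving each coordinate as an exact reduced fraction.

p = (-1, -5, 5/2)

T1 = [1 0 0 0; 2 1 0 0; 0 0 1 0; 0 0 0 1]
T2·T1 = [1 0 0 6; 2 1 0 -6; 0 0 1 1; 0 0 0 1]
T3·…·T1 = [1 0 0 6; 16/17 8/17 15/17 -33/17; -30/17 -15/17 8/17 98/17; 0 0 0 1]
T4·…·T1 = [1 0 0 6; -42/221 -21/221 -220/221 -94/221; 440/221 220/221 -21/221 -1341/221; 0 0 0 1]
det M = 1; M⁻¹ = [1 0 0 -6; -2 -21/221 220/221 18; 0 -220/221 -21/221 -1; 0 0 0 1]
M⁻¹ · (5, -497/221, -5867/442)ᵀ = (-1, -5, 5/2)ᵀ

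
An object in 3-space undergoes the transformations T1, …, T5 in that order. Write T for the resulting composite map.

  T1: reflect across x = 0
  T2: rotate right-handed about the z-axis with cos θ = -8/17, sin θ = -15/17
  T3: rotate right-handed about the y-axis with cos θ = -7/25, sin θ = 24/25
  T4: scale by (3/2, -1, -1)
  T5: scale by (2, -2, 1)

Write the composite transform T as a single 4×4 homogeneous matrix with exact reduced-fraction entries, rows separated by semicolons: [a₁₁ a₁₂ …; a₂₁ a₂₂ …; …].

T = [-168/425 -63/85 72/25 0; 30/17 -16/17 0 0; 192/425 72/85 7/25 0; 0 0 0 1]

T1 = [-1 0 0 0; 0 1 0 0; 0 0 1 0; 0 0 0 1]
T2·T1 = [8/17 15/17 0 0; 15/17 -8/17 0 0; 0 0 1 0; 0 0 0 1]
T3·…·T1 = [-56/425 -21/85 24/25 0; 15/17 -8/17 0 0; -192/425 -72/85 -7/25 0; 0 0 0 1]
T4·…·T1 = [-84/425 -63/170 36/25 0; -15/17 8/17 0 0; 192/425 72/85 7/25 0; 0 0 0 1]
T5·…·T1 = [-168/425 -63/85 72/25 0; 30/17 -16/17 0 0; 192/425 72/85 7/25 0; 0 0 0 1]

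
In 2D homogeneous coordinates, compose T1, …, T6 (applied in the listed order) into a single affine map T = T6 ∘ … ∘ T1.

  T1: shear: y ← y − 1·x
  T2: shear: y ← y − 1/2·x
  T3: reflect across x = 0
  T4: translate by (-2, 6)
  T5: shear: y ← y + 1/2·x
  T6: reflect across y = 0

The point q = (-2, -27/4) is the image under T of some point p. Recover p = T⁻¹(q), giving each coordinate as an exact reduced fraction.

T1 = [1 0 0; -1 1 0; 0 0 1]
T2·T1 = [1 0 0; -3/2 1 0; 0 0 1]
T3·…·T1 = [-1 0 0; -3/2 1 0; 0 0 1]
T4·…·T1 = [-1 0 -2; -3/2 1 6; 0 0 1]
T5·…·T1 = [-1 0 -2; -2 1 5; 0 0 1]
T6·…·T1 = [-1 0 -2; 2 -1 -5; 0 0 1]
det M = 1; M⁻¹ = [-1 0 -2; -2 -1 -9; 0 0 1]
M⁻¹ · (-2, -27/4)ᵀ = (0, 7/4)ᵀ

p = (0, 7/4)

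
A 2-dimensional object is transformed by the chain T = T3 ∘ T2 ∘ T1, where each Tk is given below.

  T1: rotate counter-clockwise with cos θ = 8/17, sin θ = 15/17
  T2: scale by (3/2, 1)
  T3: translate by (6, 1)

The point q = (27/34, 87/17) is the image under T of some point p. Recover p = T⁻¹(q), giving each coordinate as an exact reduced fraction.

p = (2, 5)

T1 = [8/17 -15/17 0; 15/17 8/17 0; 0 0 1]
T2·T1 = [12/17 -45/34 0; 15/17 8/17 0; 0 0 1]
T3·…·T1 = [12/17 -45/34 6; 15/17 8/17 1; 0 0 1]
det M = 3/2; M⁻¹ = [16/51 15/17 -47/17; -10/17 8/17 52/17; 0 0 1]
M⁻¹ · (27/34, 87/17)ᵀ = (2, 5)ᵀ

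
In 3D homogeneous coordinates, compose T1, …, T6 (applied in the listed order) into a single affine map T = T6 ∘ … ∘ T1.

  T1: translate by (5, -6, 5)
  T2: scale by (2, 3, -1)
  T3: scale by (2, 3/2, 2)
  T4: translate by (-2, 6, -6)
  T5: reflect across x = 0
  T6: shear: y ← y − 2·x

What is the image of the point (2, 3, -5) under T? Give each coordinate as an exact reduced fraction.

T1 translate by (5, -6, 5): (2, 3, -5) → (7, -3, 0)
T2 scale by (2, 3, -1): (7, -3, 0) → (14, -9, 0)
T3 scale by (2, 3/2, 2): (14, -9, 0) → (28, -27/2, 0)
T4 translate by (-2, 6, -6): (28, -27/2, 0) → (26, -15/2, -6)
T5 reflect across x = 0: (26, -15/2, -6) → (-26, -15/2, -6)
T6 shear: y ← y − 2·x: (-26, -15/2, -6) → (-26, 89/2, -6)

T(p) = (-26, 89/2, -6)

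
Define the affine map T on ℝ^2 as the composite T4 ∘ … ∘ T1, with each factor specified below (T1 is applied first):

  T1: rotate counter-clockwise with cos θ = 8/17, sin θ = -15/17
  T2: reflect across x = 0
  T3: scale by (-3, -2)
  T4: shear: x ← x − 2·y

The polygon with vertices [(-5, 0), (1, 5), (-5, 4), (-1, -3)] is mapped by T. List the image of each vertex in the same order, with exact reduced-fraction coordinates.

T1 rotate counter-clockwise with cos θ = 8/17, sin θ = -15/17: (-5, 0) → (-40/17, 75/17); (1, 5) → (83/17, 25/17); (-5, 4) → (20/17, 107/17); (-1, -3) → (-53/17, -9/17)
T2 reflect across x = 0: (-40/17, 75/17) → (40/17, 75/17); (83/17, 25/17) → (-83/17, 25/17); (20/17, 107/17) → (-20/17, 107/17); (-53/17, -9/17) → (53/17, -9/17)
T3 scale by (-3, -2): (40/17, 75/17) → (-120/17, -150/17); (-83/17, 25/17) → (249/17, -50/17); (-20/17, 107/17) → (60/17, -214/17); (53/17, -9/17) → (-159/17, 18/17)
T4 shear: x ← x − 2·y: (-120/17, -150/17) → (180/17, -150/17); (249/17, -50/17) → (349/17, -50/17); (60/17, -214/17) → (488/17, -214/17); (-159/17, 18/17) → (-195/17, 18/17)

image vertices: (180/17, -150/17), (349/17, -50/17), (488/17, -214/17), (-195/17, 18/17)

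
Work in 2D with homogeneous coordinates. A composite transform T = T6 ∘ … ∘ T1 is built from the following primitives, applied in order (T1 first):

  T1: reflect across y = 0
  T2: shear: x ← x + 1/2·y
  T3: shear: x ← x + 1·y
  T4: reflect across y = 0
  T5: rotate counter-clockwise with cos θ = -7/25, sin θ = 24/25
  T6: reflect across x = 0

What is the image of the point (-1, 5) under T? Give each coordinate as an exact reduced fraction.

T1 reflect across y = 0: (-1, 5) → (-1, -5)
T2 shear: x ← x + 1/2·y: (-1, -5) → (-7/2, -5)
T3 shear: x ← x + 1·y: (-7/2, -5) → (-17/2, -5)
T4 reflect across y = 0: (-17/2, -5) → (-17/2, 5)
T5 rotate counter-clockwise with cos θ = -7/25, sin θ = 24/25: (-17/2, 5) → (-121/50, -239/25)
T6 reflect across x = 0: (-121/50, -239/25) → (121/50, -239/25)

T(p) = (121/50, -239/25)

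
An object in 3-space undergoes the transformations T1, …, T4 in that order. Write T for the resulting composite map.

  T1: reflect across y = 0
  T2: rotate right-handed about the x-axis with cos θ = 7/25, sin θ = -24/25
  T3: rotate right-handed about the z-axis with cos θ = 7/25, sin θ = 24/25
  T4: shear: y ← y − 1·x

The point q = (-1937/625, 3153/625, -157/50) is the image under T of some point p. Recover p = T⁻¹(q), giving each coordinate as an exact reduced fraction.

p = (1, -4, 5/2)

T1 = [1 0 0 0; 0 -1 0 0; 0 0 1 0; 0 0 0 1]
T2·T1 = [1 0 0 0; 0 -7/25 24/25 0; 0 24/25 7/25 0; 0 0 0 1]
T3·…·T1 = [7/25 168/625 -576/625 0; 24/25 -49/625 168/625 0; 0 24/25 7/25 0; 0 0 0 1]
T4·…·T1 = [7/25 168/625 -576/625 0; 17/25 -217/625 744/625 0; 0 24/25 7/25 0; 0 0 0 1]
det M = -1; M⁻¹ = [31/25 24/25 0 0; 119/625 -49/625 24/25 0; -408/625 168/625 7/25 0; 0 0 0 1]
M⁻¹ · (-1937/625, 3153/625, -157/50)ᵀ = (1, -4, 5/2)ᵀ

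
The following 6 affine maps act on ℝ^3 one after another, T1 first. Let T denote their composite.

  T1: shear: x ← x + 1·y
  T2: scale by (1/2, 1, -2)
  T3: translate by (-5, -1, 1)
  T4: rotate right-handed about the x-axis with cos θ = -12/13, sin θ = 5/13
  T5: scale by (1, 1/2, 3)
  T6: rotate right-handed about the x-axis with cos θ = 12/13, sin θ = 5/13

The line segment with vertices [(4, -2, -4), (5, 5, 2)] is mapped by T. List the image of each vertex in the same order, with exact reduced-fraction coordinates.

image vertices: (-4, 1791/169, -8901/338), (0, -1038/169, 3867/338)

T1 shear: x ← x + 1·y: (4, -2, -4) → (2, -2, -4); (5, 5, 2) → (10, 5, 2)
T2 scale by (1/2, 1, -2): (2, -2, -4) → (1, -2, 8); (10, 5, 2) → (5, 5, -4)
T3 translate by (-5, -1, 1): (1, -2, 8) → (-4, -3, 9); (5, 5, -4) → (0, 4, -3)
T4 rotate right-handed about the x-axis with cos θ = -12/13, sin θ = 5/13: (-4, -3, 9) → (-4, -9/13, -123/13); (0, 4, -3) → (0, -33/13, 56/13)
T5 scale by (1, 1/2, 3): (-4, -9/13, -123/13) → (-4, -9/26, -369/13); (0, -33/13, 56/13) → (0, -33/26, 168/13)
T6 rotate right-handed about the x-axis with cos θ = 12/13, sin θ = 5/13: (-4, -9/26, -369/13) → (-4, 1791/169, -8901/338); (0, -33/26, 168/13) → (0, -1038/169, 3867/338)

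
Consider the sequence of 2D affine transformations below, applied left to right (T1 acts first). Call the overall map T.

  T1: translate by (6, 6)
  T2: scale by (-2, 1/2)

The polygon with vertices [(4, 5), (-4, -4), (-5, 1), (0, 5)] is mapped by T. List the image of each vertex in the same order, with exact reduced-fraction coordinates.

image vertices: (-20, 11/2), (-4, 1), (-2, 7/2), (-12, 11/2)

T1 translate by (6, 6): (4, 5) → (10, 11); (-4, -4) → (2, 2); (-5, 1) → (1, 7); (0, 5) → (6, 11)
T2 scale by (-2, 1/2): (10, 11) → (-20, 11/2); (2, 2) → (-4, 1); (1, 7) → (-2, 7/2); (6, 11) → (-12, 11/2)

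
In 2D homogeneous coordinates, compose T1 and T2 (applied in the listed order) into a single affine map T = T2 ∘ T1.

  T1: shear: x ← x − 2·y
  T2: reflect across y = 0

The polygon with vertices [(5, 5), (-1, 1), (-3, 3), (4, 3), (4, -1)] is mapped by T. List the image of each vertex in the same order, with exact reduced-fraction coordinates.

image vertices: (-5, -5), (-3, -1), (-9, -3), (-2, -3), (6, 1)

T1 shear: x ← x − 2·y: (5, 5) → (-5, 5); (-1, 1) → (-3, 1); (-3, 3) → (-9, 3); (4, 3) → (-2, 3); (4, -1) → (6, -1)
T2 reflect across y = 0: (-5, 5) → (-5, -5); (-3, 1) → (-3, -1); (-9, 3) → (-9, -3); (-2, 3) → (-2, -3); (6, -1) → (6, 1)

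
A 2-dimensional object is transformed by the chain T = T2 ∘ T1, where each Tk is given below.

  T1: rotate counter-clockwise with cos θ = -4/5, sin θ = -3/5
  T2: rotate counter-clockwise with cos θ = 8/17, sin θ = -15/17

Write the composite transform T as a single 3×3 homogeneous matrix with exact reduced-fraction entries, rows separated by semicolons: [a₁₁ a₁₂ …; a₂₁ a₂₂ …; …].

T1 = [-4/5 3/5 0; -3/5 -4/5 0; 0 0 1]
T2·T1 = [-77/85 -36/85 0; 36/85 -77/85 0; 0 0 1]

T = [-77/85 -36/85 0; 36/85 -77/85 0; 0 0 1]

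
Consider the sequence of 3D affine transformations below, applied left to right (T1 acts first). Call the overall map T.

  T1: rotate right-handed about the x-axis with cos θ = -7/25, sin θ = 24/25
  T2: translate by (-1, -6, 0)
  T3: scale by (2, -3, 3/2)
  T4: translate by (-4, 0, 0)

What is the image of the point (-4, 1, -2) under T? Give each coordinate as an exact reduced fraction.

T(p) = (-14, 327/25, 57/25)

T1 rotate right-handed about the x-axis with cos θ = -7/25, sin θ = 24/25: (-4, 1, -2) → (-4, 41/25, 38/25)
T2 translate by (-1, -6, 0): (-4, 41/25, 38/25) → (-5, -109/25, 38/25)
T3 scale by (2, -3, 3/2): (-5, -109/25, 38/25) → (-10, 327/25, 57/25)
T4 translate by (-4, 0, 0): (-10, 327/25, 57/25) → (-14, 327/25, 57/25)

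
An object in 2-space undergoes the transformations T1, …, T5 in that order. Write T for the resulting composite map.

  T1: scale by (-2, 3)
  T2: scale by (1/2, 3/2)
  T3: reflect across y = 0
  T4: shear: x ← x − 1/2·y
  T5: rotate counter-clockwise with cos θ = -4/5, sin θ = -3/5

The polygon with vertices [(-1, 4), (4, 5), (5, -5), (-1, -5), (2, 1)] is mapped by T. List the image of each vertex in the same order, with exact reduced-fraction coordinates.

image vertices: (-94/5, 42/5), (-193/10, 273/20), (53/2, -33/4), (217/10, -237/20), (-29/10, 69/20)

T1 scale by (-2, 3): (-1, 4) → (2, 12); (4, 5) → (-8, 15); (5, -5) → (-10, -15); (-1, -5) → (2, -15); (2, 1) → (-4, 3)
T2 scale by (1/2, 3/2): (2, 12) → (1, 18); (-8, 15) → (-4, 45/2); (-10, -15) → (-5, -45/2); (2, -15) → (1, -45/2); (-4, 3) → (-2, 9/2)
T3 reflect across y = 0: (1, 18) → (1, -18); (-4, 45/2) → (-4, -45/2); (-5, -45/2) → (-5, 45/2); (1, -45/2) → (1, 45/2); (-2, 9/2) → (-2, -9/2)
T4 shear: x ← x − 1/2·y: (1, -18) → (10, -18); (-4, -45/2) → (29/4, -45/2); (-5, 45/2) → (-65/4, 45/2); (1, 45/2) → (-41/4, 45/2); (-2, -9/2) → (1/4, -9/2)
T5 rotate counter-clockwise with cos θ = -4/5, sin θ = -3/5: (10, -18) → (-94/5, 42/5); (29/4, -45/2) → (-193/10, 273/20); (-65/4, 45/2) → (53/2, -33/4); (-41/4, 45/2) → (217/10, -237/20); (1/4, -9/2) → (-29/10, 69/20)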